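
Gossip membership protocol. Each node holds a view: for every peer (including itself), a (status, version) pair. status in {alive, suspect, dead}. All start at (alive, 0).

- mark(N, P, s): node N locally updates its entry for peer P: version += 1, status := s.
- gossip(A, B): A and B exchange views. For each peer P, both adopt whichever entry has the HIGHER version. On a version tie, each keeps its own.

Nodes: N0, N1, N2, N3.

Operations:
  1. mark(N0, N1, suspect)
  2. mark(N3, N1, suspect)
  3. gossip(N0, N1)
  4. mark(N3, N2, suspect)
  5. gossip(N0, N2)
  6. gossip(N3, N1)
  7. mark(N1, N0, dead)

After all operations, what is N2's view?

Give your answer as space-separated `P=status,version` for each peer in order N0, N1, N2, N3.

Op 1: N0 marks N1=suspect -> (suspect,v1)
Op 2: N3 marks N1=suspect -> (suspect,v1)
Op 3: gossip N0<->N1 -> N0.N0=(alive,v0) N0.N1=(suspect,v1) N0.N2=(alive,v0) N0.N3=(alive,v0) | N1.N0=(alive,v0) N1.N1=(suspect,v1) N1.N2=(alive,v0) N1.N3=(alive,v0)
Op 4: N3 marks N2=suspect -> (suspect,v1)
Op 5: gossip N0<->N2 -> N0.N0=(alive,v0) N0.N1=(suspect,v1) N0.N2=(alive,v0) N0.N3=(alive,v0) | N2.N0=(alive,v0) N2.N1=(suspect,v1) N2.N2=(alive,v0) N2.N3=(alive,v0)
Op 6: gossip N3<->N1 -> N3.N0=(alive,v0) N3.N1=(suspect,v1) N3.N2=(suspect,v1) N3.N3=(alive,v0) | N1.N0=(alive,v0) N1.N1=(suspect,v1) N1.N2=(suspect,v1) N1.N3=(alive,v0)
Op 7: N1 marks N0=dead -> (dead,v1)

Answer: N0=alive,0 N1=suspect,1 N2=alive,0 N3=alive,0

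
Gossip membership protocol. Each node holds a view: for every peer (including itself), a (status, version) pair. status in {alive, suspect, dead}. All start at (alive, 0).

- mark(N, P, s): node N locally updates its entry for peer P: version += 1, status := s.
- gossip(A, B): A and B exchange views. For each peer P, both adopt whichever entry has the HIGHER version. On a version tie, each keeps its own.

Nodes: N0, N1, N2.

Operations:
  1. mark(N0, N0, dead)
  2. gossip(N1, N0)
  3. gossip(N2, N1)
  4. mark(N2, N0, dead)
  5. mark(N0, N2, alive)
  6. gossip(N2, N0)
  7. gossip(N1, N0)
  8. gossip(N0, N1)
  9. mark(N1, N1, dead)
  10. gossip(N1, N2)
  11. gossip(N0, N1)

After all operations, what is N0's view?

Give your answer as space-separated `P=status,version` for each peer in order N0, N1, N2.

Answer: N0=dead,2 N1=dead,1 N2=alive,1

Derivation:
Op 1: N0 marks N0=dead -> (dead,v1)
Op 2: gossip N1<->N0 -> N1.N0=(dead,v1) N1.N1=(alive,v0) N1.N2=(alive,v0) | N0.N0=(dead,v1) N0.N1=(alive,v0) N0.N2=(alive,v0)
Op 3: gossip N2<->N1 -> N2.N0=(dead,v1) N2.N1=(alive,v0) N2.N2=(alive,v0) | N1.N0=(dead,v1) N1.N1=(alive,v0) N1.N2=(alive,v0)
Op 4: N2 marks N0=dead -> (dead,v2)
Op 5: N0 marks N2=alive -> (alive,v1)
Op 6: gossip N2<->N0 -> N2.N0=(dead,v2) N2.N1=(alive,v0) N2.N2=(alive,v1) | N0.N0=(dead,v2) N0.N1=(alive,v0) N0.N2=(alive,v1)
Op 7: gossip N1<->N0 -> N1.N0=(dead,v2) N1.N1=(alive,v0) N1.N2=(alive,v1) | N0.N0=(dead,v2) N0.N1=(alive,v0) N0.N2=(alive,v1)
Op 8: gossip N0<->N1 -> N0.N0=(dead,v2) N0.N1=(alive,v0) N0.N2=(alive,v1) | N1.N0=(dead,v2) N1.N1=(alive,v0) N1.N2=(alive,v1)
Op 9: N1 marks N1=dead -> (dead,v1)
Op 10: gossip N1<->N2 -> N1.N0=(dead,v2) N1.N1=(dead,v1) N1.N2=(alive,v1) | N2.N0=(dead,v2) N2.N1=(dead,v1) N2.N2=(alive,v1)
Op 11: gossip N0<->N1 -> N0.N0=(dead,v2) N0.N1=(dead,v1) N0.N2=(alive,v1) | N1.N0=(dead,v2) N1.N1=(dead,v1) N1.N2=(alive,v1)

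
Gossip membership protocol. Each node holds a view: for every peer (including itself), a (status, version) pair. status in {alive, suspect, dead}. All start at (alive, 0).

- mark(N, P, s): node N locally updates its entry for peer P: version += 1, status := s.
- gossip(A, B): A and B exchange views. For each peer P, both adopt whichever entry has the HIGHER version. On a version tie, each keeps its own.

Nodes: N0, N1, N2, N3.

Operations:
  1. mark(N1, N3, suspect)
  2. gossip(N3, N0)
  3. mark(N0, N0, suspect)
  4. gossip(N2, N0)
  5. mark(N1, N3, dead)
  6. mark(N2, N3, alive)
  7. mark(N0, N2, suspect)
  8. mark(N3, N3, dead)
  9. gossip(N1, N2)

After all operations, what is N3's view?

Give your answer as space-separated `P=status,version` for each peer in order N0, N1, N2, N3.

Answer: N0=alive,0 N1=alive,0 N2=alive,0 N3=dead,1

Derivation:
Op 1: N1 marks N3=suspect -> (suspect,v1)
Op 2: gossip N3<->N0 -> N3.N0=(alive,v0) N3.N1=(alive,v0) N3.N2=(alive,v0) N3.N3=(alive,v0) | N0.N0=(alive,v0) N0.N1=(alive,v0) N0.N2=(alive,v0) N0.N3=(alive,v0)
Op 3: N0 marks N0=suspect -> (suspect,v1)
Op 4: gossip N2<->N0 -> N2.N0=(suspect,v1) N2.N1=(alive,v0) N2.N2=(alive,v0) N2.N3=(alive,v0) | N0.N0=(suspect,v1) N0.N1=(alive,v0) N0.N2=(alive,v0) N0.N3=(alive,v0)
Op 5: N1 marks N3=dead -> (dead,v2)
Op 6: N2 marks N3=alive -> (alive,v1)
Op 7: N0 marks N2=suspect -> (suspect,v1)
Op 8: N3 marks N3=dead -> (dead,v1)
Op 9: gossip N1<->N2 -> N1.N0=(suspect,v1) N1.N1=(alive,v0) N1.N2=(alive,v0) N1.N3=(dead,v2) | N2.N0=(suspect,v1) N2.N1=(alive,v0) N2.N2=(alive,v0) N2.N3=(dead,v2)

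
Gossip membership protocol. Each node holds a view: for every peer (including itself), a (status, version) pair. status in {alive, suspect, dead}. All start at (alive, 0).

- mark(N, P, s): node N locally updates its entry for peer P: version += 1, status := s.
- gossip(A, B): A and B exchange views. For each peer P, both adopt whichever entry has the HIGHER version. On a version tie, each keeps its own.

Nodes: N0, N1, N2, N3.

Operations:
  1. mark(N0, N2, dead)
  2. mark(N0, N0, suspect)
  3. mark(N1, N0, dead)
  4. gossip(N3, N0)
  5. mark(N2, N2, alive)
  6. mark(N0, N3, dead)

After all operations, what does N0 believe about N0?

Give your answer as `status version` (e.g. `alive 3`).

Op 1: N0 marks N2=dead -> (dead,v1)
Op 2: N0 marks N0=suspect -> (suspect,v1)
Op 3: N1 marks N0=dead -> (dead,v1)
Op 4: gossip N3<->N0 -> N3.N0=(suspect,v1) N3.N1=(alive,v0) N3.N2=(dead,v1) N3.N3=(alive,v0) | N0.N0=(suspect,v1) N0.N1=(alive,v0) N0.N2=(dead,v1) N0.N3=(alive,v0)
Op 5: N2 marks N2=alive -> (alive,v1)
Op 6: N0 marks N3=dead -> (dead,v1)

Answer: suspect 1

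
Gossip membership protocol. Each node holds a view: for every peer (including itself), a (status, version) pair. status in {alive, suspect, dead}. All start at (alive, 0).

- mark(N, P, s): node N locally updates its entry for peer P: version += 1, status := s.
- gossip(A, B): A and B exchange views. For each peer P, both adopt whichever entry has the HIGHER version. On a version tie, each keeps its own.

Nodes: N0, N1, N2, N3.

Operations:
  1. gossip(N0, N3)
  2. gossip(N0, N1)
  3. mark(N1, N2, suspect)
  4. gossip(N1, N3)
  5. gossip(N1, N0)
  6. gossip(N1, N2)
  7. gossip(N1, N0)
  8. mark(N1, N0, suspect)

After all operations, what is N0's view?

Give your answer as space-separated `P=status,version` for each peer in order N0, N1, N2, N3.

Answer: N0=alive,0 N1=alive,0 N2=suspect,1 N3=alive,0

Derivation:
Op 1: gossip N0<->N3 -> N0.N0=(alive,v0) N0.N1=(alive,v0) N0.N2=(alive,v0) N0.N3=(alive,v0) | N3.N0=(alive,v0) N3.N1=(alive,v0) N3.N2=(alive,v0) N3.N3=(alive,v0)
Op 2: gossip N0<->N1 -> N0.N0=(alive,v0) N0.N1=(alive,v0) N0.N2=(alive,v0) N0.N3=(alive,v0) | N1.N0=(alive,v0) N1.N1=(alive,v0) N1.N2=(alive,v0) N1.N3=(alive,v0)
Op 3: N1 marks N2=suspect -> (suspect,v1)
Op 4: gossip N1<->N3 -> N1.N0=(alive,v0) N1.N1=(alive,v0) N1.N2=(suspect,v1) N1.N3=(alive,v0) | N3.N0=(alive,v0) N3.N1=(alive,v0) N3.N2=(suspect,v1) N3.N3=(alive,v0)
Op 5: gossip N1<->N0 -> N1.N0=(alive,v0) N1.N1=(alive,v0) N1.N2=(suspect,v1) N1.N3=(alive,v0) | N0.N0=(alive,v0) N0.N1=(alive,v0) N0.N2=(suspect,v1) N0.N3=(alive,v0)
Op 6: gossip N1<->N2 -> N1.N0=(alive,v0) N1.N1=(alive,v0) N1.N2=(suspect,v1) N1.N3=(alive,v0) | N2.N0=(alive,v0) N2.N1=(alive,v0) N2.N2=(suspect,v1) N2.N3=(alive,v0)
Op 7: gossip N1<->N0 -> N1.N0=(alive,v0) N1.N1=(alive,v0) N1.N2=(suspect,v1) N1.N3=(alive,v0) | N0.N0=(alive,v0) N0.N1=(alive,v0) N0.N2=(suspect,v1) N0.N3=(alive,v0)
Op 8: N1 marks N0=suspect -> (suspect,v1)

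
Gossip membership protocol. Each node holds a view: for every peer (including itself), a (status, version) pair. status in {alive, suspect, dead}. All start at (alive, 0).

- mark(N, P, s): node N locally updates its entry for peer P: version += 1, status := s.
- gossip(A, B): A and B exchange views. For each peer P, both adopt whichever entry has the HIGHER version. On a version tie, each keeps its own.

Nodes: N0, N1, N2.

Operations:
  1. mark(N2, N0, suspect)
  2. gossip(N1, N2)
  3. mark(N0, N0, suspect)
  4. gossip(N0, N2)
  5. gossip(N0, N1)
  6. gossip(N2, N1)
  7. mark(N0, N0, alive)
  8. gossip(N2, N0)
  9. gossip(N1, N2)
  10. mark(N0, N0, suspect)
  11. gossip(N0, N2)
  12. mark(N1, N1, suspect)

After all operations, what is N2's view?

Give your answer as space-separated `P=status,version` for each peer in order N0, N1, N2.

Op 1: N2 marks N0=suspect -> (suspect,v1)
Op 2: gossip N1<->N2 -> N1.N0=(suspect,v1) N1.N1=(alive,v0) N1.N2=(alive,v0) | N2.N0=(suspect,v1) N2.N1=(alive,v0) N2.N2=(alive,v0)
Op 3: N0 marks N0=suspect -> (suspect,v1)
Op 4: gossip N0<->N2 -> N0.N0=(suspect,v1) N0.N1=(alive,v0) N0.N2=(alive,v0) | N2.N0=(suspect,v1) N2.N1=(alive,v0) N2.N2=(alive,v0)
Op 5: gossip N0<->N1 -> N0.N0=(suspect,v1) N0.N1=(alive,v0) N0.N2=(alive,v0) | N1.N0=(suspect,v1) N1.N1=(alive,v0) N1.N2=(alive,v0)
Op 6: gossip N2<->N1 -> N2.N0=(suspect,v1) N2.N1=(alive,v0) N2.N2=(alive,v0) | N1.N0=(suspect,v1) N1.N1=(alive,v0) N1.N2=(alive,v0)
Op 7: N0 marks N0=alive -> (alive,v2)
Op 8: gossip N2<->N0 -> N2.N0=(alive,v2) N2.N1=(alive,v0) N2.N2=(alive,v0) | N0.N0=(alive,v2) N0.N1=(alive,v0) N0.N2=(alive,v0)
Op 9: gossip N1<->N2 -> N1.N0=(alive,v2) N1.N1=(alive,v0) N1.N2=(alive,v0) | N2.N0=(alive,v2) N2.N1=(alive,v0) N2.N2=(alive,v0)
Op 10: N0 marks N0=suspect -> (suspect,v3)
Op 11: gossip N0<->N2 -> N0.N0=(suspect,v3) N0.N1=(alive,v0) N0.N2=(alive,v0) | N2.N0=(suspect,v3) N2.N1=(alive,v0) N2.N2=(alive,v0)
Op 12: N1 marks N1=suspect -> (suspect,v1)

Answer: N0=suspect,3 N1=alive,0 N2=alive,0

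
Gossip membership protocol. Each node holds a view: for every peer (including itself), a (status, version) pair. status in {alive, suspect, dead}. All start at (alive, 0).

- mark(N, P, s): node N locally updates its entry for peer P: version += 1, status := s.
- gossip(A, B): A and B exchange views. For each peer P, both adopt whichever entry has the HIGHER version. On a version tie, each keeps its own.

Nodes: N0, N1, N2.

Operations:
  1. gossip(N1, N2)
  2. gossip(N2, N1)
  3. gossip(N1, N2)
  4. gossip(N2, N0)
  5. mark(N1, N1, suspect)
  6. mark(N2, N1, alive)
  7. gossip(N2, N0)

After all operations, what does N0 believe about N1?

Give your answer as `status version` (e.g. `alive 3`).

Op 1: gossip N1<->N2 -> N1.N0=(alive,v0) N1.N1=(alive,v0) N1.N2=(alive,v0) | N2.N0=(alive,v0) N2.N1=(alive,v0) N2.N2=(alive,v0)
Op 2: gossip N2<->N1 -> N2.N0=(alive,v0) N2.N1=(alive,v0) N2.N2=(alive,v0) | N1.N0=(alive,v0) N1.N1=(alive,v0) N1.N2=(alive,v0)
Op 3: gossip N1<->N2 -> N1.N0=(alive,v0) N1.N1=(alive,v0) N1.N2=(alive,v0) | N2.N0=(alive,v0) N2.N1=(alive,v0) N2.N2=(alive,v0)
Op 4: gossip N2<->N0 -> N2.N0=(alive,v0) N2.N1=(alive,v0) N2.N2=(alive,v0) | N0.N0=(alive,v0) N0.N1=(alive,v0) N0.N2=(alive,v0)
Op 5: N1 marks N1=suspect -> (suspect,v1)
Op 6: N2 marks N1=alive -> (alive,v1)
Op 7: gossip N2<->N0 -> N2.N0=(alive,v0) N2.N1=(alive,v1) N2.N2=(alive,v0) | N0.N0=(alive,v0) N0.N1=(alive,v1) N0.N2=(alive,v0)

Answer: alive 1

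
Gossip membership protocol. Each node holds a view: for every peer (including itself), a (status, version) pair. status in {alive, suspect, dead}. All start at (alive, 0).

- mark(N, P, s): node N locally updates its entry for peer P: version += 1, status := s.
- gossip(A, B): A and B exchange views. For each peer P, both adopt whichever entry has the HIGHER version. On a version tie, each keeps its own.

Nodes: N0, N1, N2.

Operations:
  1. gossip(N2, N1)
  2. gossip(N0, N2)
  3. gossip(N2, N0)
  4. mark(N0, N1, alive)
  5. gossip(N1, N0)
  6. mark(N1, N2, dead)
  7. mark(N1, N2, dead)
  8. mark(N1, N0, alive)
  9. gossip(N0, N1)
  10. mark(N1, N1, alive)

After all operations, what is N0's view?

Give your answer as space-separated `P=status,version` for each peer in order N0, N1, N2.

Op 1: gossip N2<->N1 -> N2.N0=(alive,v0) N2.N1=(alive,v0) N2.N2=(alive,v0) | N1.N0=(alive,v0) N1.N1=(alive,v0) N1.N2=(alive,v0)
Op 2: gossip N0<->N2 -> N0.N0=(alive,v0) N0.N1=(alive,v0) N0.N2=(alive,v0) | N2.N0=(alive,v0) N2.N1=(alive,v0) N2.N2=(alive,v0)
Op 3: gossip N2<->N0 -> N2.N0=(alive,v0) N2.N1=(alive,v0) N2.N2=(alive,v0) | N0.N0=(alive,v0) N0.N1=(alive,v0) N0.N2=(alive,v0)
Op 4: N0 marks N1=alive -> (alive,v1)
Op 5: gossip N1<->N0 -> N1.N0=(alive,v0) N1.N1=(alive,v1) N1.N2=(alive,v0) | N0.N0=(alive,v0) N0.N1=(alive,v1) N0.N2=(alive,v0)
Op 6: N1 marks N2=dead -> (dead,v1)
Op 7: N1 marks N2=dead -> (dead,v2)
Op 8: N1 marks N0=alive -> (alive,v1)
Op 9: gossip N0<->N1 -> N0.N0=(alive,v1) N0.N1=(alive,v1) N0.N2=(dead,v2) | N1.N0=(alive,v1) N1.N1=(alive,v1) N1.N2=(dead,v2)
Op 10: N1 marks N1=alive -> (alive,v2)

Answer: N0=alive,1 N1=alive,1 N2=dead,2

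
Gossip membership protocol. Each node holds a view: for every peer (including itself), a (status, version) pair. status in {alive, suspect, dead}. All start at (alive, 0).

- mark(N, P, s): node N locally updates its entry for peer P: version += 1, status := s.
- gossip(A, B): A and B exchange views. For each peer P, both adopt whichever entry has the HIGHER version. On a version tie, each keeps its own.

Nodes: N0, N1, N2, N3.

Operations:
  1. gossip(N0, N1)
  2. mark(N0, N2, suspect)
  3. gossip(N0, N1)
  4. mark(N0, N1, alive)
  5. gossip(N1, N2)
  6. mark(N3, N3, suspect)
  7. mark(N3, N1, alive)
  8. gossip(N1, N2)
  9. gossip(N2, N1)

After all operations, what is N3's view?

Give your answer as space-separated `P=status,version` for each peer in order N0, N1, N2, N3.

Answer: N0=alive,0 N1=alive,1 N2=alive,0 N3=suspect,1

Derivation:
Op 1: gossip N0<->N1 -> N0.N0=(alive,v0) N0.N1=(alive,v0) N0.N2=(alive,v0) N0.N3=(alive,v0) | N1.N0=(alive,v0) N1.N1=(alive,v0) N1.N2=(alive,v0) N1.N3=(alive,v0)
Op 2: N0 marks N2=suspect -> (suspect,v1)
Op 3: gossip N0<->N1 -> N0.N0=(alive,v0) N0.N1=(alive,v0) N0.N2=(suspect,v1) N0.N3=(alive,v0) | N1.N0=(alive,v0) N1.N1=(alive,v0) N1.N2=(suspect,v1) N1.N3=(alive,v0)
Op 4: N0 marks N1=alive -> (alive,v1)
Op 5: gossip N1<->N2 -> N1.N0=(alive,v0) N1.N1=(alive,v0) N1.N2=(suspect,v1) N1.N3=(alive,v0) | N2.N0=(alive,v0) N2.N1=(alive,v0) N2.N2=(suspect,v1) N2.N3=(alive,v0)
Op 6: N3 marks N3=suspect -> (suspect,v1)
Op 7: N3 marks N1=alive -> (alive,v1)
Op 8: gossip N1<->N2 -> N1.N0=(alive,v0) N1.N1=(alive,v0) N1.N2=(suspect,v1) N1.N3=(alive,v0) | N2.N0=(alive,v0) N2.N1=(alive,v0) N2.N2=(suspect,v1) N2.N3=(alive,v0)
Op 9: gossip N2<->N1 -> N2.N0=(alive,v0) N2.N1=(alive,v0) N2.N2=(suspect,v1) N2.N3=(alive,v0) | N1.N0=(alive,v0) N1.N1=(alive,v0) N1.N2=(suspect,v1) N1.N3=(alive,v0)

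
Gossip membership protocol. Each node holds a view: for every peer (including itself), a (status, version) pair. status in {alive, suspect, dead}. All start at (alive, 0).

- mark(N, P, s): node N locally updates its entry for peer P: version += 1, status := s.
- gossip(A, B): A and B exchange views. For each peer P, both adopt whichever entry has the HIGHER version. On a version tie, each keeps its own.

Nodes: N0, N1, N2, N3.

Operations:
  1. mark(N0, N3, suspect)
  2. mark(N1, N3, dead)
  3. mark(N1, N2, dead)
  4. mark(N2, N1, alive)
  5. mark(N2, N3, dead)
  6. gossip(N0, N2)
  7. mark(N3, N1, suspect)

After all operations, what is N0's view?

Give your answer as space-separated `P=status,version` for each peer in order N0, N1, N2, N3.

Answer: N0=alive,0 N1=alive,1 N2=alive,0 N3=suspect,1

Derivation:
Op 1: N0 marks N3=suspect -> (suspect,v1)
Op 2: N1 marks N3=dead -> (dead,v1)
Op 3: N1 marks N2=dead -> (dead,v1)
Op 4: N2 marks N1=alive -> (alive,v1)
Op 5: N2 marks N3=dead -> (dead,v1)
Op 6: gossip N0<->N2 -> N0.N0=(alive,v0) N0.N1=(alive,v1) N0.N2=(alive,v0) N0.N3=(suspect,v1) | N2.N0=(alive,v0) N2.N1=(alive,v1) N2.N2=(alive,v0) N2.N3=(dead,v1)
Op 7: N3 marks N1=suspect -> (suspect,v1)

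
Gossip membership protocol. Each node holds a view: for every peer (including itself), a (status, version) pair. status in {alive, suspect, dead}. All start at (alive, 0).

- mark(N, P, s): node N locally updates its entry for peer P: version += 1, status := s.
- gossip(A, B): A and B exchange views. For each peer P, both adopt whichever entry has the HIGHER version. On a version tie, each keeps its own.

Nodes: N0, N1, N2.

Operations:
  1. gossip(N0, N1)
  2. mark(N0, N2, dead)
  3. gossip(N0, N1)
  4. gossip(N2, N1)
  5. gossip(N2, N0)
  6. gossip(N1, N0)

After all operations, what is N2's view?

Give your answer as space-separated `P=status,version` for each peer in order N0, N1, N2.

Op 1: gossip N0<->N1 -> N0.N0=(alive,v0) N0.N1=(alive,v0) N0.N2=(alive,v0) | N1.N0=(alive,v0) N1.N1=(alive,v0) N1.N2=(alive,v0)
Op 2: N0 marks N2=dead -> (dead,v1)
Op 3: gossip N0<->N1 -> N0.N0=(alive,v0) N0.N1=(alive,v0) N0.N2=(dead,v1) | N1.N0=(alive,v0) N1.N1=(alive,v0) N1.N2=(dead,v1)
Op 4: gossip N2<->N1 -> N2.N0=(alive,v0) N2.N1=(alive,v0) N2.N2=(dead,v1) | N1.N0=(alive,v0) N1.N1=(alive,v0) N1.N2=(dead,v1)
Op 5: gossip N2<->N0 -> N2.N0=(alive,v0) N2.N1=(alive,v0) N2.N2=(dead,v1) | N0.N0=(alive,v0) N0.N1=(alive,v0) N0.N2=(dead,v1)
Op 6: gossip N1<->N0 -> N1.N0=(alive,v0) N1.N1=(alive,v0) N1.N2=(dead,v1) | N0.N0=(alive,v0) N0.N1=(alive,v0) N0.N2=(dead,v1)

Answer: N0=alive,0 N1=alive,0 N2=dead,1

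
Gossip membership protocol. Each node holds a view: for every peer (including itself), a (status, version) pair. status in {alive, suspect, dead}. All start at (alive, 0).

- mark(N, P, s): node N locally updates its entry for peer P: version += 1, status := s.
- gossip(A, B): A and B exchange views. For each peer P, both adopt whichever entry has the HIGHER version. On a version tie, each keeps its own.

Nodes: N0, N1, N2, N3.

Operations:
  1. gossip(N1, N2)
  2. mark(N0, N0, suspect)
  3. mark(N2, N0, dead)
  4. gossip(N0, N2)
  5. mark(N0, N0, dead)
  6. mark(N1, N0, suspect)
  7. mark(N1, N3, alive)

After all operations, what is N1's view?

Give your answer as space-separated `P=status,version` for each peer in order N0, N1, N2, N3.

Answer: N0=suspect,1 N1=alive,0 N2=alive,0 N3=alive,1

Derivation:
Op 1: gossip N1<->N2 -> N1.N0=(alive,v0) N1.N1=(alive,v0) N1.N2=(alive,v0) N1.N3=(alive,v0) | N2.N0=(alive,v0) N2.N1=(alive,v0) N2.N2=(alive,v0) N2.N3=(alive,v0)
Op 2: N0 marks N0=suspect -> (suspect,v1)
Op 3: N2 marks N0=dead -> (dead,v1)
Op 4: gossip N0<->N2 -> N0.N0=(suspect,v1) N0.N1=(alive,v0) N0.N2=(alive,v0) N0.N3=(alive,v0) | N2.N0=(dead,v1) N2.N1=(alive,v0) N2.N2=(alive,v0) N2.N3=(alive,v0)
Op 5: N0 marks N0=dead -> (dead,v2)
Op 6: N1 marks N0=suspect -> (suspect,v1)
Op 7: N1 marks N3=alive -> (alive,v1)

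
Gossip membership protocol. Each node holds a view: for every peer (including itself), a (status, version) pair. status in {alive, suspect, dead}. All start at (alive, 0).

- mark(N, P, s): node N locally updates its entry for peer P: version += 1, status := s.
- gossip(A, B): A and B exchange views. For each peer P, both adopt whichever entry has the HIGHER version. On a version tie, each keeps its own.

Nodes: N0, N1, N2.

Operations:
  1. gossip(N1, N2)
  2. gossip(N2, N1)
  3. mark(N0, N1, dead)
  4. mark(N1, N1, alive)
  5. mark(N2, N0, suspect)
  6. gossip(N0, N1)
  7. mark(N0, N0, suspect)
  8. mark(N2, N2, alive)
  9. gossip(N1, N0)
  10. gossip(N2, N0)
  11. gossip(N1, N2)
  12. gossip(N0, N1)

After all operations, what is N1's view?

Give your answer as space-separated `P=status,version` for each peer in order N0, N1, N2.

Answer: N0=suspect,1 N1=alive,1 N2=alive,1

Derivation:
Op 1: gossip N1<->N2 -> N1.N0=(alive,v0) N1.N1=(alive,v0) N1.N2=(alive,v0) | N2.N0=(alive,v0) N2.N1=(alive,v0) N2.N2=(alive,v0)
Op 2: gossip N2<->N1 -> N2.N0=(alive,v0) N2.N1=(alive,v0) N2.N2=(alive,v0) | N1.N0=(alive,v0) N1.N1=(alive,v0) N1.N2=(alive,v0)
Op 3: N0 marks N1=dead -> (dead,v1)
Op 4: N1 marks N1=alive -> (alive,v1)
Op 5: N2 marks N0=suspect -> (suspect,v1)
Op 6: gossip N0<->N1 -> N0.N0=(alive,v0) N0.N1=(dead,v1) N0.N2=(alive,v0) | N1.N0=(alive,v0) N1.N1=(alive,v1) N1.N2=(alive,v0)
Op 7: N0 marks N0=suspect -> (suspect,v1)
Op 8: N2 marks N2=alive -> (alive,v1)
Op 9: gossip N1<->N0 -> N1.N0=(suspect,v1) N1.N1=(alive,v1) N1.N2=(alive,v0) | N0.N0=(suspect,v1) N0.N1=(dead,v1) N0.N2=(alive,v0)
Op 10: gossip N2<->N0 -> N2.N0=(suspect,v1) N2.N1=(dead,v1) N2.N2=(alive,v1) | N0.N0=(suspect,v1) N0.N1=(dead,v1) N0.N2=(alive,v1)
Op 11: gossip N1<->N2 -> N1.N0=(suspect,v1) N1.N1=(alive,v1) N1.N2=(alive,v1) | N2.N0=(suspect,v1) N2.N1=(dead,v1) N2.N2=(alive,v1)
Op 12: gossip N0<->N1 -> N0.N0=(suspect,v1) N0.N1=(dead,v1) N0.N2=(alive,v1) | N1.N0=(suspect,v1) N1.N1=(alive,v1) N1.N2=(alive,v1)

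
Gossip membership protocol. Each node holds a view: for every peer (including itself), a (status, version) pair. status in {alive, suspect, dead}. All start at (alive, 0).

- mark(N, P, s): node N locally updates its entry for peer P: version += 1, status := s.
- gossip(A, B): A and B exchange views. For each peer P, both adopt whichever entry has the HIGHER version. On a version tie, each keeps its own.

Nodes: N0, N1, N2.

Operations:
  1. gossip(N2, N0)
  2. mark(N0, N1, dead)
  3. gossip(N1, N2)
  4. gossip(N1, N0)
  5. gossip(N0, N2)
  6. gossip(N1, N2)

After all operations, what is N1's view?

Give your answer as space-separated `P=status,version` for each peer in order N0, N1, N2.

Op 1: gossip N2<->N0 -> N2.N0=(alive,v0) N2.N1=(alive,v0) N2.N2=(alive,v0) | N0.N0=(alive,v0) N0.N1=(alive,v0) N0.N2=(alive,v0)
Op 2: N0 marks N1=dead -> (dead,v1)
Op 3: gossip N1<->N2 -> N1.N0=(alive,v0) N1.N1=(alive,v0) N1.N2=(alive,v0) | N2.N0=(alive,v0) N2.N1=(alive,v0) N2.N2=(alive,v0)
Op 4: gossip N1<->N0 -> N1.N0=(alive,v0) N1.N1=(dead,v1) N1.N2=(alive,v0) | N0.N0=(alive,v0) N0.N1=(dead,v1) N0.N2=(alive,v0)
Op 5: gossip N0<->N2 -> N0.N0=(alive,v0) N0.N1=(dead,v1) N0.N2=(alive,v0) | N2.N0=(alive,v0) N2.N1=(dead,v1) N2.N2=(alive,v0)
Op 6: gossip N1<->N2 -> N1.N0=(alive,v0) N1.N1=(dead,v1) N1.N2=(alive,v0) | N2.N0=(alive,v0) N2.N1=(dead,v1) N2.N2=(alive,v0)

Answer: N0=alive,0 N1=dead,1 N2=alive,0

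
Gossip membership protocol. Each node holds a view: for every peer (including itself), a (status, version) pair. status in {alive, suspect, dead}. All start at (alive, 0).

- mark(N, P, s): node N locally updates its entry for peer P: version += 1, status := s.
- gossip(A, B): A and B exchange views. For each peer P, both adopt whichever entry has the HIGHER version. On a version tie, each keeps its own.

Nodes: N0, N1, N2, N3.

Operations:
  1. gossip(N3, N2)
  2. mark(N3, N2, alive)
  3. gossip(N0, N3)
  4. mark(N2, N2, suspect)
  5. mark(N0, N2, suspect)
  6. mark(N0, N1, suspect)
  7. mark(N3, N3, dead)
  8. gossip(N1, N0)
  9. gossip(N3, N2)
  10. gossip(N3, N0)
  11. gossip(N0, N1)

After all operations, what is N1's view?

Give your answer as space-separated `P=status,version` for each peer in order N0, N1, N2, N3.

Answer: N0=alive,0 N1=suspect,1 N2=suspect,2 N3=dead,1

Derivation:
Op 1: gossip N3<->N2 -> N3.N0=(alive,v0) N3.N1=(alive,v0) N3.N2=(alive,v0) N3.N3=(alive,v0) | N2.N0=(alive,v0) N2.N1=(alive,v0) N2.N2=(alive,v0) N2.N3=(alive,v0)
Op 2: N3 marks N2=alive -> (alive,v1)
Op 3: gossip N0<->N3 -> N0.N0=(alive,v0) N0.N1=(alive,v0) N0.N2=(alive,v1) N0.N3=(alive,v0) | N3.N0=(alive,v0) N3.N1=(alive,v0) N3.N2=(alive,v1) N3.N3=(alive,v0)
Op 4: N2 marks N2=suspect -> (suspect,v1)
Op 5: N0 marks N2=suspect -> (suspect,v2)
Op 6: N0 marks N1=suspect -> (suspect,v1)
Op 7: N3 marks N3=dead -> (dead,v1)
Op 8: gossip N1<->N0 -> N1.N0=(alive,v0) N1.N1=(suspect,v1) N1.N2=(suspect,v2) N1.N3=(alive,v0) | N0.N0=(alive,v0) N0.N1=(suspect,v1) N0.N2=(suspect,v2) N0.N3=(alive,v0)
Op 9: gossip N3<->N2 -> N3.N0=(alive,v0) N3.N1=(alive,v0) N3.N2=(alive,v1) N3.N3=(dead,v1) | N2.N0=(alive,v0) N2.N1=(alive,v0) N2.N2=(suspect,v1) N2.N3=(dead,v1)
Op 10: gossip N3<->N0 -> N3.N0=(alive,v0) N3.N1=(suspect,v1) N3.N2=(suspect,v2) N3.N3=(dead,v1) | N0.N0=(alive,v0) N0.N1=(suspect,v1) N0.N2=(suspect,v2) N0.N3=(dead,v1)
Op 11: gossip N0<->N1 -> N0.N0=(alive,v0) N0.N1=(suspect,v1) N0.N2=(suspect,v2) N0.N3=(dead,v1) | N1.N0=(alive,v0) N1.N1=(suspect,v1) N1.N2=(suspect,v2) N1.N3=(dead,v1)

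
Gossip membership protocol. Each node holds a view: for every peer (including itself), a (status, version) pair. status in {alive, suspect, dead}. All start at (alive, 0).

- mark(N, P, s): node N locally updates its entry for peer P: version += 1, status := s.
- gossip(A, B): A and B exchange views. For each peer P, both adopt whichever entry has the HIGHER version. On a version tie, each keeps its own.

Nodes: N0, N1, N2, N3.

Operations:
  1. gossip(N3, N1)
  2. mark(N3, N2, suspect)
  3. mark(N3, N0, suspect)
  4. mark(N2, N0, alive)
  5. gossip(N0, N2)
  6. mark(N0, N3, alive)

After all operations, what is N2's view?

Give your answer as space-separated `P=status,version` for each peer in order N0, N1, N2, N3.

Answer: N0=alive,1 N1=alive,0 N2=alive,0 N3=alive,0

Derivation:
Op 1: gossip N3<->N1 -> N3.N0=(alive,v0) N3.N1=(alive,v0) N3.N2=(alive,v0) N3.N3=(alive,v0) | N1.N0=(alive,v0) N1.N1=(alive,v0) N1.N2=(alive,v0) N1.N3=(alive,v0)
Op 2: N3 marks N2=suspect -> (suspect,v1)
Op 3: N3 marks N0=suspect -> (suspect,v1)
Op 4: N2 marks N0=alive -> (alive,v1)
Op 5: gossip N0<->N2 -> N0.N0=(alive,v1) N0.N1=(alive,v0) N0.N2=(alive,v0) N0.N3=(alive,v0) | N2.N0=(alive,v1) N2.N1=(alive,v0) N2.N2=(alive,v0) N2.N3=(alive,v0)
Op 6: N0 marks N3=alive -> (alive,v1)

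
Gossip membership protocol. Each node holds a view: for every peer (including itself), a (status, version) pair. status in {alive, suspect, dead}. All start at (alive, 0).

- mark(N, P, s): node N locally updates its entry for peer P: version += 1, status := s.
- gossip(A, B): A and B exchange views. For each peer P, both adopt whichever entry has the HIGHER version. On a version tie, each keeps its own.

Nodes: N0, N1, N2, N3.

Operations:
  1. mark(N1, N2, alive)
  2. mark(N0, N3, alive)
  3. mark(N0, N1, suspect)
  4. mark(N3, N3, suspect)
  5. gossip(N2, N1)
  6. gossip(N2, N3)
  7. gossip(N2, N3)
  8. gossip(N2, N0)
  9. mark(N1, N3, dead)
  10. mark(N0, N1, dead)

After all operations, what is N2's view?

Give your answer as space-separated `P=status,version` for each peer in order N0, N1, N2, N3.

Op 1: N1 marks N2=alive -> (alive,v1)
Op 2: N0 marks N3=alive -> (alive,v1)
Op 3: N0 marks N1=suspect -> (suspect,v1)
Op 4: N3 marks N3=suspect -> (suspect,v1)
Op 5: gossip N2<->N1 -> N2.N0=(alive,v0) N2.N1=(alive,v0) N2.N2=(alive,v1) N2.N3=(alive,v0) | N1.N0=(alive,v0) N1.N1=(alive,v0) N1.N2=(alive,v1) N1.N3=(alive,v0)
Op 6: gossip N2<->N3 -> N2.N0=(alive,v0) N2.N1=(alive,v0) N2.N2=(alive,v1) N2.N3=(suspect,v1) | N3.N0=(alive,v0) N3.N1=(alive,v0) N3.N2=(alive,v1) N3.N3=(suspect,v1)
Op 7: gossip N2<->N3 -> N2.N0=(alive,v0) N2.N1=(alive,v0) N2.N2=(alive,v1) N2.N3=(suspect,v1) | N3.N0=(alive,v0) N3.N1=(alive,v0) N3.N2=(alive,v1) N3.N3=(suspect,v1)
Op 8: gossip N2<->N0 -> N2.N0=(alive,v0) N2.N1=(suspect,v1) N2.N2=(alive,v1) N2.N3=(suspect,v1) | N0.N0=(alive,v0) N0.N1=(suspect,v1) N0.N2=(alive,v1) N0.N3=(alive,v1)
Op 9: N1 marks N3=dead -> (dead,v1)
Op 10: N0 marks N1=dead -> (dead,v2)

Answer: N0=alive,0 N1=suspect,1 N2=alive,1 N3=suspect,1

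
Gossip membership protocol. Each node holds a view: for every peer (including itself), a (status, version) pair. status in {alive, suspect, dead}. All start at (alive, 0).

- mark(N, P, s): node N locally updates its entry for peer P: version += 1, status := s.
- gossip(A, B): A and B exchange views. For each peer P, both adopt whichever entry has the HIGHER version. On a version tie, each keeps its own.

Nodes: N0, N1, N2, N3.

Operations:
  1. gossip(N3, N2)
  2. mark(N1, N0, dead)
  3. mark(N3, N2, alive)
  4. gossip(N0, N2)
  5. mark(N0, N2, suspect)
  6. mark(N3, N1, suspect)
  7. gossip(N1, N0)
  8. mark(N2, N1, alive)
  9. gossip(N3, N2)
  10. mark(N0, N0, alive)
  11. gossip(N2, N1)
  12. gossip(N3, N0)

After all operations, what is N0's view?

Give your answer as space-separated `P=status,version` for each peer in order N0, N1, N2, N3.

Op 1: gossip N3<->N2 -> N3.N0=(alive,v0) N3.N1=(alive,v0) N3.N2=(alive,v0) N3.N3=(alive,v0) | N2.N0=(alive,v0) N2.N1=(alive,v0) N2.N2=(alive,v0) N2.N3=(alive,v0)
Op 2: N1 marks N0=dead -> (dead,v1)
Op 3: N3 marks N2=alive -> (alive,v1)
Op 4: gossip N0<->N2 -> N0.N0=(alive,v0) N0.N1=(alive,v0) N0.N2=(alive,v0) N0.N3=(alive,v0) | N2.N0=(alive,v0) N2.N1=(alive,v0) N2.N2=(alive,v0) N2.N3=(alive,v0)
Op 5: N0 marks N2=suspect -> (suspect,v1)
Op 6: N3 marks N1=suspect -> (suspect,v1)
Op 7: gossip N1<->N0 -> N1.N0=(dead,v1) N1.N1=(alive,v0) N1.N2=(suspect,v1) N1.N3=(alive,v0) | N0.N0=(dead,v1) N0.N1=(alive,v0) N0.N2=(suspect,v1) N0.N3=(alive,v0)
Op 8: N2 marks N1=alive -> (alive,v1)
Op 9: gossip N3<->N2 -> N3.N0=(alive,v0) N3.N1=(suspect,v1) N3.N2=(alive,v1) N3.N3=(alive,v0) | N2.N0=(alive,v0) N2.N1=(alive,v1) N2.N2=(alive,v1) N2.N3=(alive,v0)
Op 10: N0 marks N0=alive -> (alive,v2)
Op 11: gossip N2<->N1 -> N2.N0=(dead,v1) N2.N1=(alive,v1) N2.N2=(alive,v1) N2.N3=(alive,v0) | N1.N0=(dead,v1) N1.N1=(alive,v1) N1.N2=(suspect,v1) N1.N3=(alive,v0)
Op 12: gossip N3<->N0 -> N3.N0=(alive,v2) N3.N1=(suspect,v1) N3.N2=(alive,v1) N3.N3=(alive,v0) | N0.N0=(alive,v2) N0.N1=(suspect,v1) N0.N2=(suspect,v1) N0.N3=(alive,v0)

Answer: N0=alive,2 N1=suspect,1 N2=suspect,1 N3=alive,0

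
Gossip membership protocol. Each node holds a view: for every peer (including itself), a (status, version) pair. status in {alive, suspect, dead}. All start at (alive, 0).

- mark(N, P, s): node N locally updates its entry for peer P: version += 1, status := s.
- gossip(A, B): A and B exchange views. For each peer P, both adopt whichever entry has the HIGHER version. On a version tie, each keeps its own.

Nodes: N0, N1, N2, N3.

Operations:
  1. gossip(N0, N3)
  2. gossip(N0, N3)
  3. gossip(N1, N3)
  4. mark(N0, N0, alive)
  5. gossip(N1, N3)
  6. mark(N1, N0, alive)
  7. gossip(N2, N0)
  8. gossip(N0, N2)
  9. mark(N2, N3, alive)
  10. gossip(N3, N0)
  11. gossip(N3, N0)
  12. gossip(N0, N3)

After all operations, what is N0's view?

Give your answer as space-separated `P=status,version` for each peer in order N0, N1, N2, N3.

Op 1: gossip N0<->N3 -> N0.N0=(alive,v0) N0.N1=(alive,v0) N0.N2=(alive,v0) N0.N3=(alive,v0) | N3.N0=(alive,v0) N3.N1=(alive,v0) N3.N2=(alive,v0) N3.N3=(alive,v0)
Op 2: gossip N0<->N3 -> N0.N0=(alive,v0) N0.N1=(alive,v0) N0.N2=(alive,v0) N0.N3=(alive,v0) | N3.N0=(alive,v0) N3.N1=(alive,v0) N3.N2=(alive,v0) N3.N3=(alive,v0)
Op 3: gossip N1<->N3 -> N1.N0=(alive,v0) N1.N1=(alive,v0) N1.N2=(alive,v0) N1.N3=(alive,v0) | N3.N0=(alive,v0) N3.N1=(alive,v0) N3.N2=(alive,v0) N3.N3=(alive,v0)
Op 4: N0 marks N0=alive -> (alive,v1)
Op 5: gossip N1<->N3 -> N1.N0=(alive,v0) N1.N1=(alive,v0) N1.N2=(alive,v0) N1.N3=(alive,v0) | N3.N0=(alive,v0) N3.N1=(alive,v0) N3.N2=(alive,v0) N3.N3=(alive,v0)
Op 6: N1 marks N0=alive -> (alive,v1)
Op 7: gossip N2<->N0 -> N2.N0=(alive,v1) N2.N1=(alive,v0) N2.N2=(alive,v0) N2.N3=(alive,v0) | N0.N0=(alive,v1) N0.N1=(alive,v0) N0.N2=(alive,v0) N0.N3=(alive,v0)
Op 8: gossip N0<->N2 -> N0.N0=(alive,v1) N0.N1=(alive,v0) N0.N2=(alive,v0) N0.N3=(alive,v0) | N2.N0=(alive,v1) N2.N1=(alive,v0) N2.N2=(alive,v0) N2.N3=(alive,v0)
Op 9: N2 marks N3=alive -> (alive,v1)
Op 10: gossip N3<->N0 -> N3.N0=(alive,v1) N3.N1=(alive,v0) N3.N2=(alive,v0) N3.N3=(alive,v0) | N0.N0=(alive,v1) N0.N1=(alive,v0) N0.N2=(alive,v0) N0.N3=(alive,v0)
Op 11: gossip N3<->N0 -> N3.N0=(alive,v1) N3.N1=(alive,v0) N3.N2=(alive,v0) N3.N3=(alive,v0) | N0.N0=(alive,v1) N0.N1=(alive,v0) N0.N2=(alive,v0) N0.N3=(alive,v0)
Op 12: gossip N0<->N3 -> N0.N0=(alive,v1) N0.N1=(alive,v0) N0.N2=(alive,v0) N0.N3=(alive,v0) | N3.N0=(alive,v1) N3.N1=(alive,v0) N3.N2=(alive,v0) N3.N3=(alive,v0)

Answer: N0=alive,1 N1=alive,0 N2=alive,0 N3=alive,0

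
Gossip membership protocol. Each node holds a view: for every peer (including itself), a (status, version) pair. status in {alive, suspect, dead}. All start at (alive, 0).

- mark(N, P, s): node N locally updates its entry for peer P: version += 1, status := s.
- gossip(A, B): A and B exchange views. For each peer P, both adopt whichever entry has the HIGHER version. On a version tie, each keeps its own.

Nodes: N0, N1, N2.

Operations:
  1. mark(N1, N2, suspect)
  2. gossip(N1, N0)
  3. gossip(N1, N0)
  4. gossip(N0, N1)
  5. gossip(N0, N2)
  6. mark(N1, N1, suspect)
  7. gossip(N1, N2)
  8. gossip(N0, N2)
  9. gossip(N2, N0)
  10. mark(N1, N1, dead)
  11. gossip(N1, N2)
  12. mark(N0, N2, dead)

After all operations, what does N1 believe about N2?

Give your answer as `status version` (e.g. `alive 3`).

Answer: suspect 1

Derivation:
Op 1: N1 marks N2=suspect -> (suspect,v1)
Op 2: gossip N1<->N0 -> N1.N0=(alive,v0) N1.N1=(alive,v0) N1.N2=(suspect,v1) | N0.N0=(alive,v0) N0.N1=(alive,v0) N0.N2=(suspect,v1)
Op 3: gossip N1<->N0 -> N1.N0=(alive,v0) N1.N1=(alive,v0) N1.N2=(suspect,v1) | N0.N0=(alive,v0) N0.N1=(alive,v0) N0.N2=(suspect,v1)
Op 4: gossip N0<->N1 -> N0.N0=(alive,v0) N0.N1=(alive,v0) N0.N2=(suspect,v1) | N1.N0=(alive,v0) N1.N1=(alive,v0) N1.N2=(suspect,v1)
Op 5: gossip N0<->N2 -> N0.N0=(alive,v0) N0.N1=(alive,v0) N0.N2=(suspect,v1) | N2.N0=(alive,v0) N2.N1=(alive,v0) N2.N2=(suspect,v1)
Op 6: N1 marks N1=suspect -> (suspect,v1)
Op 7: gossip N1<->N2 -> N1.N0=(alive,v0) N1.N1=(suspect,v1) N1.N2=(suspect,v1) | N2.N0=(alive,v0) N2.N1=(suspect,v1) N2.N2=(suspect,v1)
Op 8: gossip N0<->N2 -> N0.N0=(alive,v0) N0.N1=(suspect,v1) N0.N2=(suspect,v1) | N2.N0=(alive,v0) N2.N1=(suspect,v1) N2.N2=(suspect,v1)
Op 9: gossip N2<->N0 -> N2.N0=(alive,v0) N2.N1=(suspect,v1) N2.N2=(suspect,v1) | N0.N0=(alive,v0) N0.N1=(suspect,v1) N0.N2=(suspect,v1)
Op 10: N1 marks N1=dead -> (dead,v2)
Op 11: gossip N1<->N2 -> N1.N0=(alive,v0) N1.N1=(dead,v2) N1.N2=(suspect,v1) | N2.N0=(alive,v0) N2.N1=(dead,v2) N2.N2=(suspect,v1)
Op 12: N0 marks N2=dead -> (dead,v2)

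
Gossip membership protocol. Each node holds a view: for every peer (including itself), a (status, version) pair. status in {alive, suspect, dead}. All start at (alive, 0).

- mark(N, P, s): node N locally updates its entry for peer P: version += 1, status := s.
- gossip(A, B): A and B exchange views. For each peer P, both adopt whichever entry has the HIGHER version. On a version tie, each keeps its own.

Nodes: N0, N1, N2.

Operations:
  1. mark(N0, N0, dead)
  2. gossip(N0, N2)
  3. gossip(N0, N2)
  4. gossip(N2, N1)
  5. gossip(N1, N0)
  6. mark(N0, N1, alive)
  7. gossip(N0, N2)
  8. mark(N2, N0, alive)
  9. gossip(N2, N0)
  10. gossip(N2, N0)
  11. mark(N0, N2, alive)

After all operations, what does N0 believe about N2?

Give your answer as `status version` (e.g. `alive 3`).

Answer: alive 1

Derivation:
Op 1: N0 marks N0=dead -> (dead,v1)
Op 2: gossip N0<->N2 -> N0.N0=(dead,v1) N0.N1=(alive,v0) N0.N2=(alive,v0) | N2.N0=(dead,v1) N2.N1=(alive,v0) N2.N2=(alive,v0)
Op 3: gossip N0<->N2 -> N0.N0=(dead,v1) N0.N1=(alive,v0) N0.N2=(alive,v0) | N2.N0=(dead,v1) N2.N1=(alive,v0) N2.N2=(alive,v0)
Op 4: gossip N2<->N1 -> N2.N0=(dead,v1) N2.N1=(alive,v0) N2.N2=(alive,v0) | N1.N0=(dead,v1) N1.N1=(alive,v0) N1.N2=(alive,v0)
Op 5: gossip N1<->N0 -> N1.N0=(dead,v1) N1.N1=(alive,v0) N1.N2=(alive,v0) | N0.N0=(dead,v1) N0.N1=(alive,v0) N0.N2=(alive,v0)
Op 6: N0 marks N1=alive -> (alive,v1)
Op 7: gossip N0<->N2 -> N0.N0=(dead,v1) N0.N1=(alive,v1) N0.N2=(alive,v0) | N2.N0=(dead,v1) N2.N1=(alive,v1) N2.N2=(alive,v0)
Op 8: N2 marks N0=alive -> (alive,v2)
Op 9: gossip N2<->N0 -> N2.N0=(alive,v2) N2.N1=(alive,v1) N2.N2=(alive,v0) | N0.N0=(alive,v2) N0.N1=(alive,v1) N0.N2=(alive,v0)
Op 10: gossip N2<->N0 -> N2.N0=(alive,v2) N2.N1=(alive,v1) N2.N2=(alive,v0) | N0.N0=(alive,v2) N0.N1=(alive,v1) N0.N2=(alive,v0)
Op 11: N0 marks N2=alive -> (alive,v1)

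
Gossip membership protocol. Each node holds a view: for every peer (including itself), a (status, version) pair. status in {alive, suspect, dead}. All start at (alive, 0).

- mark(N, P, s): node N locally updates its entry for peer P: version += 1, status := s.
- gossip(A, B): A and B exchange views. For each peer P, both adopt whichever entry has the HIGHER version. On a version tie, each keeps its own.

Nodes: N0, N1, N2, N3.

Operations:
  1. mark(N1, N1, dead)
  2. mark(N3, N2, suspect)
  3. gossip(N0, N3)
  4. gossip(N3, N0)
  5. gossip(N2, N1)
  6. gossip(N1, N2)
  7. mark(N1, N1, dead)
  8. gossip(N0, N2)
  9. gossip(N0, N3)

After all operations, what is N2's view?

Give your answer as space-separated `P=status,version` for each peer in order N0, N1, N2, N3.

Op 1: N1 marks N1=dead -> (dead,v1)
Op 2: N3 marks N2=suspect -> (suspect,v1)
Op 3: gossip N0<->N3 -> N0.N0=(alive,v0) N0.N1=(alive,v0) N0.N2=(suspect,v1) N0.N3=(alive,v0) | N3.N0=(alive,v0) N3.N1=(alive,v0) N3.N2=(suspect,v1) N3.N3=(alive,v0)
Op 4: gossip N3<->N0 -> N3.N0=(alive,v0) N3.N1=(alive,v0) N3.N2=(suspect,v1) N3.N3=(alive,v0) | N0.N0=(alive,v0) N0.N1=(alive,v0) N0.N2=(suspect,v1) N0.N3=(alive,v0)
Op 5: gossip N2<->N1 -> N2.N0=(alive,v0) N2.N1=(dead,v1) N2.N2=(alive,v0) N2.N3=(alive,v0) | N1.N0=(alive,v0) N1.N1=(dead,v1) N1.N2=(alive,v0) N1.N3=(alive,v0)
Op 6: gossip N1<->N2 -> N1.N0=(alive,v0) N1.N1=(dead,v1) N1.N2=(alive,v0) N1.N3=(alive,v0) | N2.N0=(alive,v0) N2.N1=(dead,v1) N2.N2=(alive,v0) N2.N3=(alive,v0)
Op 7: N1 marks N1=dead -> (dead,v2)
Op 8: gossip N0<->N2 -> N0.N0=(alive,v0) N0.N1=(dead,v1) N0.N2=(suspect,v1) N0.N3=(alive,v0) | N2.N0=(alive,v0) N2.N1=(dead,v1) N2.N2=(suspect,v1) N2.N3=(alive,v0)
Op 9: gossip N0<->N3 -> N0.N0=(alive,v0) N0.N1=(dead,v1) N0.N2=(suspect,v1) N0.N3=(alive,v0) | N3.N0=(alive,v0) N3.N1=(dead,v1) N3.N2=(suspect,v1) N3.N3=(alive,v0)

Answer: N0=alive,0 N1=dead,1 N2=suspect,1 N3=alive,0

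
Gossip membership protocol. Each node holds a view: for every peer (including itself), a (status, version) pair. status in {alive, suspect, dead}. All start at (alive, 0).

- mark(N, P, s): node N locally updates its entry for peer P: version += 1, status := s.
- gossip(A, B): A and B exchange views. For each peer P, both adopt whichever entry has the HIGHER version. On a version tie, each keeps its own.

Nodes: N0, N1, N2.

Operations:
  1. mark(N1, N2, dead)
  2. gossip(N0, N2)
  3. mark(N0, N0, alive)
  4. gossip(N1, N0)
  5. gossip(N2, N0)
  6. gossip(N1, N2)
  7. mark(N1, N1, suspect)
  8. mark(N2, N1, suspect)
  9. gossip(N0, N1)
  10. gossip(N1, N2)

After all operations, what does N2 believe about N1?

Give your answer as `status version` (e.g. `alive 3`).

Answer: suspect 1

Derivation:
Op 1: N1 marks N2=dead -> (dead,v1)
Op 2: gossip N0<->N2 -> N0.N0=(alive,v0) N0.N1=(alive,v0) N0.N2=(alive,v0) | N2.N0=(alive,v0) N2.N1=(alive,v0) N2.N2=(alive,v0)
Op 3: N0 marks N0=alive -> (alive,v1)
Op 4: gossip N1<->N0 -> N1.N0=(alive,v1) N1.N1=(alive,v0) N1.N2=(dead,v1) | N0.N0=(alive,v1) N0.N1=(alive,v0) N0.N2=(dead,v1)
Op 5: gossip N2<->N0 -> N2.N0=(alive,v1) N2.N1=(alive,v0) N2.N2=(dead,v1) | N0.N0=(alive,v1) N0.N1=(alive,v0) N0.N2=(dead,v1)
Op 6: gossip N1<->N2 -> N1.N0=(alive,v1) N1.N1=(alive,v0) N1.N2=(dead,v1) | N2.N0=(alive,v1) N2.N1=(alive,v0) N2.N2=(dead,v1)
Op 7: N1 marks N1=suspect -> (suspect,v1)
Op 8: N2 marks N1=suspect -> (suspect,v1)
Op 9: gossip N0<->N1 -> N0.N0=(alive,v1) N0.N1=(suspect,v1) N0.N2=(dead,v1) | N1.N0=(alive,v1) N1.N1=(suspect,v1) N1.N2=(dead,v1)
Op 10: gossip N1<->N2 -> N1.N0=(alive,v1) N1.N1=(suspect,v1) N1.N2=(dead,v1) | N2.N0=(alive,v1) N2.N1=(suspect,v1) N2.N2=(dead,v1)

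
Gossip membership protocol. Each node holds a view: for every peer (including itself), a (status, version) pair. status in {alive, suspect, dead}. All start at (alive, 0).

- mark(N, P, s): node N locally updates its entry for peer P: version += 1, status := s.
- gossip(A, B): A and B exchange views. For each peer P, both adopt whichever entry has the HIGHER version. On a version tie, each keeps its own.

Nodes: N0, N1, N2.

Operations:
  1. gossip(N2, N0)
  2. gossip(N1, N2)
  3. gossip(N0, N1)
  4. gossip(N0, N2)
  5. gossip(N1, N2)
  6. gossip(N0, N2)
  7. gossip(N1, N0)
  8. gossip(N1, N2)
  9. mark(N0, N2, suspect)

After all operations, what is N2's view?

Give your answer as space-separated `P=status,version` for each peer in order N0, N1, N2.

Answer: N0=alive,0 N1=alive,0 N2=alive,0

Derivation:
Op 1: gossip N2<->N0 -> N2.N0=(alive,v0) N2.N1=(alive,v0) N2.N2=(alive,v0) | N0.N0=(alive,v0) N0.N1=(alive,v0) N0.N2=(alive,v0)
Op 2: gossip N1<->N2 -> N1.N0=(alive,v0) N1.N1=(alive,v0) N1.N2=(alive,v0) | N2.N0=(alive,v0) N2.N1=(alive,v0) N2.N2=(alive,v0)
Op 3: gossip N0<->N1 -> N0.N0=(alive,v0) N0.N1=(alive,v0) N0.N2=(alive,v0) | N1.N0=(alive,v0) N1.N1=(alive,v0) N1.N2=(alive,v0)
Op 4: gossip N0<->N2 -> N0.N0=(alive,v0) N0.N1=(alive,v0) N0.N2=(alive,v0) | N2.N0=(alive,v0) N2.N1=(alive,v0) N2.N2=(alive,v0)
Op 5: gossip N1<->N2 -> N1.N0=(alive,v0) N1.N1=(alive,v0) N1.N2=(alive,v0) | N2.N0=(alive,v0) N2.N1=(alive,v0) N2.N2=(alive,v0)
Op 6: gossip N0<->N2 -> N0.N0=(alive,v0) N0.N1=(alive,v0) N0.N2=(alive,v0) | N2.N0=(alive,v0) N2.N1=(alive,v0) N2.N2=(alive,v0)
Op 7: gossip N1<->N0 -> N1.N0=(alive,v0) N1.N1=(alive,v0) N1.N2=(alive,v0) | N0.N0=(alive,v0) N0.N1=(alive,v0) N0.N2=(alive,v0)
Op 8: gossip N1<->N2 -> N1.N0=(alive,v0) N1.N1=(alive,v0) N1.N2=(alive,v0) | N2.N0=(alive,v0) N2.N1=(alive,v0) N2.N2=(alive,v0)
Op 9: N0 marks N2=suspect -> (suspect,v1)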